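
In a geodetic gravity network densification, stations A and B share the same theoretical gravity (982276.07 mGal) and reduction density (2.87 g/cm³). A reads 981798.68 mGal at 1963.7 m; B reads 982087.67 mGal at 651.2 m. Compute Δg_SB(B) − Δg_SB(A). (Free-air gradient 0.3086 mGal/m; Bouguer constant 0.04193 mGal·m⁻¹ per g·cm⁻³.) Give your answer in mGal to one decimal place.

Δg_SB(A) = 981798.68 − 982276.07 + 0.3086×1963.7 − 0.04193×2.87×1963.7 = -107.70 mGal
Δg_SB(B) = 982087.67 − 982276.07 + 0.3086×651.2 − 0.04193×2.87×651.2 = -65.80 mGal
Difference = -65.80 − (-107.70) = 41.90 mGal

41.9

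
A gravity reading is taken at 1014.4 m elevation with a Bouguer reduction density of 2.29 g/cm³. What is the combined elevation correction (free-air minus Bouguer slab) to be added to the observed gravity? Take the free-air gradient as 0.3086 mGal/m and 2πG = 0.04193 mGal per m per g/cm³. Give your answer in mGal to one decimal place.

215.6

Combined gradient = 0.3086 − 0.04193 × 2.29 = 0.2125803 mGal/m
Combined elevation correction = 0.2125803 × 1014.4 = 215.6 mGal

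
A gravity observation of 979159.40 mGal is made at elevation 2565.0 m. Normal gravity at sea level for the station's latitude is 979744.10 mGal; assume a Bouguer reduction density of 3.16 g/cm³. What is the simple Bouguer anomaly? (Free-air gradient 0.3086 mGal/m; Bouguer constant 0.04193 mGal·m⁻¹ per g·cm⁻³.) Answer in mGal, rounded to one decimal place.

-133.0

Free-air correction = 0.3086 × 2565.0 = 791.56 mGal
Free-air anomaly = 979159.40 − 979744.10 + (791.56) = 206.86 mGal
Bouguer slab correction = 0.04193 × 3.16 × 2565.0 = 339.86 mGal
Simple Bouguer anomaly = 206.86 − (339.86) = -133.00 mGal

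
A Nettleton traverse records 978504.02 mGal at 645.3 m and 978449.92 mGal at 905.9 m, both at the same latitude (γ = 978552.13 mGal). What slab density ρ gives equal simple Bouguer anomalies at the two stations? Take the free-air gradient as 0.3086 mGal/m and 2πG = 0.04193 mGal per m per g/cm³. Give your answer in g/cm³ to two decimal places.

2.41

Δg_obs = 978449.92 − 978504.02 = -54.10 mGal over Δh = 905.9 − 645.3 = 260.6 m
Equal Bouguer anomalies ⇒ Δg_obs + (0.3086 − 0.04193ρ)·Δh = 0
0.3086 − 0.04193ρ = −Δg_obs/Δh = 0.20760
ρ = (0.3086 − 0.20760) / 0.04193 = 2.41 g/cm³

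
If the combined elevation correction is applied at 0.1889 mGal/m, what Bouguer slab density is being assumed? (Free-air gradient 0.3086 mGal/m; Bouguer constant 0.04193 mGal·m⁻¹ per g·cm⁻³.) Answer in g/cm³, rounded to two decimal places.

2.85

0.1889 = 0.3086 − 0.04193 × ρ
ρ = (0.3086 − 0.1889) / 0.04193 = 2.85 g/cm³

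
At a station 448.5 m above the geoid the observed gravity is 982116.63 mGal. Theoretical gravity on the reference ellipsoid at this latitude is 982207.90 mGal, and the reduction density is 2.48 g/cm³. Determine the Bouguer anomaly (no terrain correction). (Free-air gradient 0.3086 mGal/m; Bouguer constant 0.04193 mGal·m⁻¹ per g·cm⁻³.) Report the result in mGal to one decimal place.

0.5

Free-air correction = 0.3086 × 448.5 = 138.41 mGal
Free-air anomaly = 982116.63 − 982207.90 + (138.41) = 47.14 mGal
Bouguer slab correction = 0.04193 × 2.48 × 448.5 = 46.64 mGal
Simple Bouguer anomaly = 47.14 − (46.64) = 0.50 mGal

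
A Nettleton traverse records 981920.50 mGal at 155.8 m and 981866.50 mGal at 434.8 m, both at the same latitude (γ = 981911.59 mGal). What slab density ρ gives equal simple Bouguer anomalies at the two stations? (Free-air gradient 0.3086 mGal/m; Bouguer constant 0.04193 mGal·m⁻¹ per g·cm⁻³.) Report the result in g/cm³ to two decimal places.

Δg_obs = 981866.50 − 981920.50 = -54.00 mGal over Δh = 434.8 − 155.8 = 279.0 m
Equal Bouguer anomalies ⇒ Δg_obs + (0.3086 − 0.04193ρ)·Δh = 0
0.3086 − 0.04193ρ = −Δg_obs/Δh = 0.19355
ρ = (0.3086 − 0.19355) / 0.04193 = 2.74 g/cm³

2.74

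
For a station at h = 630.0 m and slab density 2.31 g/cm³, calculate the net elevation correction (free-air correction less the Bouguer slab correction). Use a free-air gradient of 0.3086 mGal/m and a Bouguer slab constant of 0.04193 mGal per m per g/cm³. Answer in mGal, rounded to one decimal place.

133.4

Combined gradient = 0.3086 − 0.04193 × 2.31 = 0.2117417 mGal/m
Combined elevation correction = 0.2117417 × 630.0 = 133.4 mGal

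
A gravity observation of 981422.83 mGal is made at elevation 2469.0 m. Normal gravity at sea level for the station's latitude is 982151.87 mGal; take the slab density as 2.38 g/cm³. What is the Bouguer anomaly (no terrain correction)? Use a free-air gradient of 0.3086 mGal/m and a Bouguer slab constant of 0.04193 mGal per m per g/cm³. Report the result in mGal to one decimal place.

Free-air correction = 0.3086 × 2469.0 = 761.93 mGal
Free-air anomaly = 981422.83 − 982151.87 + (761.93) = 32.89 mGal
Bouguer slab correction = 0.04193 × 2.38 × 2469.0 = 246.39 mGal
Simple Bouguer anomaly = 32.89 − (246.39) = -213.50 mGal

-213.5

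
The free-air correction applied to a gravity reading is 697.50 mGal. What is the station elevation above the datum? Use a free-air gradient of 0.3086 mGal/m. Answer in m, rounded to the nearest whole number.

h = 697.50 / 0.3086 = 2260.21 m

2260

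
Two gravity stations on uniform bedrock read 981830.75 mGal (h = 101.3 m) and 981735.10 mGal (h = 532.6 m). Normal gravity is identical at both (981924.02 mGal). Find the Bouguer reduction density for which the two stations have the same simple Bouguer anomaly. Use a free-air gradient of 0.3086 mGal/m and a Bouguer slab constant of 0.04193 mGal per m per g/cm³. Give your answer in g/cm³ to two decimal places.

Δg_obs = 981735.10 − 981830.75 = -95.65 mGal over Δh = 532.6 − 101.3 = 431.3 m
Equal Bouguer anomalies ⇒ Δg_obs + (0.3086 − 0.04193ρ)·Δh = 0
0.3086 − 0.04193ρ = −Δg_obs/Δh = 0.22177
ρ = (0.3086 − 0.22177) / 0.04193 = 2.07 g/cm³

2.07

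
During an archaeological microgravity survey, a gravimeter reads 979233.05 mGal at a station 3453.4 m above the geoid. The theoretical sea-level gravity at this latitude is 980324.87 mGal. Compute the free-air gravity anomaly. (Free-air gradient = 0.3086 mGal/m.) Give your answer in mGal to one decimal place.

-26.1

Free-air correction = 0.3086 × 3453.4 = 1065.72 mGal
Free-air anomaly = 979233.05 − 980324.87 + (1065.72) = -26.10 mGal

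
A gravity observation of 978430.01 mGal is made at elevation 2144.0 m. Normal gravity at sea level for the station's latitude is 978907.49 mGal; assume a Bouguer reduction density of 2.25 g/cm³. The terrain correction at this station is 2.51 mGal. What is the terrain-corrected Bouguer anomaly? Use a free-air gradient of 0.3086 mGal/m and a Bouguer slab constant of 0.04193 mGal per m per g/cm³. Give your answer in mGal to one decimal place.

Free-air correction = 0.3086 × 2144.0 = 661.64 mGal
Free-air anomaly = 978430.01 − 978907.49 + (661.64) = 184.16 mGal
Bouguer slab correction = 0.04193 × 2.25 × 2144.0 = 202.27 mGal
Simple Bouguer anomaly = 184.16 − (202.27) = -18.11 mGal
Complete Bouguer anomaly = -18.11 + 2.51 = -15.60 mGal

-15.6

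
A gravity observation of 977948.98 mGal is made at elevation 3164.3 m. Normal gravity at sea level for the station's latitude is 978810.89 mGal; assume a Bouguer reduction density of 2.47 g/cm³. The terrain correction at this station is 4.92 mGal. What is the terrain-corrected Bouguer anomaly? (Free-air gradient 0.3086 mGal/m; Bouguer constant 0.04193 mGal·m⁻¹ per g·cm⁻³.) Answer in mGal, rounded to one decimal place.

Free-air correction = 0.3086 × 3164.3 = 976.50 mGal
Free-air anomaly = 977948.98 − 978810.89 + (976.50) = 114.59 mGal
Bouguer slab correction = 0.04193 × 2.47 × 3164.3 = 327.72 mGal
Simple Bouguer anomaly = 114.59 − (327.72) = -213.13 mGal
Complete Bouguer anomaly = -213.13 + 4.92 = -208.21 mGal

-208.2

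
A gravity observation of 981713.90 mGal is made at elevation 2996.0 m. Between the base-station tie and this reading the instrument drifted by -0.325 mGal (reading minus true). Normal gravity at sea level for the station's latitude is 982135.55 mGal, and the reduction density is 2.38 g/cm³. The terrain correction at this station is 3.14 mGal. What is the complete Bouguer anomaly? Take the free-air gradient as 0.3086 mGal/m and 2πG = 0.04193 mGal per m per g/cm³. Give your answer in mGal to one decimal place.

207.4

Drift-corrected reading = 981713.90 − (-0.325) = 981714.225 mGal
Free-air correction = 0.3086 × 2996.0 = 924.57 mGal
Free-air anomaly = 981714.225 − 982135.55 + (924.57) = 503.245 mGal
Bouguer slab correction = 0.04193 × 2.38 × 2996.0 = 298.98 mGal
Simple Bouguer anomaly = 503.245 − (298.98) = 204.265 mGal
Complete Bouguer anomaly = 204.265 + 3.14 = 207.405 mGal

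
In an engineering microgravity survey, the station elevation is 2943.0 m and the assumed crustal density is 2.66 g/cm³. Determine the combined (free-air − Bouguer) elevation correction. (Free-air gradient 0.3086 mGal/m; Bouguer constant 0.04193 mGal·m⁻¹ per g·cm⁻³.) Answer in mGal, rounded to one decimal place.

Combined gradient = 0.3086 − 0.04193 × 2.66 = 0.1970662 mGal/m
Combined elevation correction = 0.1970662 × 2943.0 = 580.0 mGal

580.0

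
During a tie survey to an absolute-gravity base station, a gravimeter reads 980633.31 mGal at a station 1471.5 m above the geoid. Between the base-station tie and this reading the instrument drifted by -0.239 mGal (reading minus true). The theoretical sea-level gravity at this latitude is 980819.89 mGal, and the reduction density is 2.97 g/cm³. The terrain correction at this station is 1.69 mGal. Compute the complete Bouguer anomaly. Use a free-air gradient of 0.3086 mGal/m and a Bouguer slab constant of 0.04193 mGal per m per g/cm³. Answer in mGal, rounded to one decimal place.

Drift-corrected reading = 980633.31 − (-0.239) = 980633.549 mGal
Free-air correction = 0.3086 × 1471.5 = 454.10 mGal
Free-air anomaly = 980633.549 − 980819.89 + (454.10) = 267.759 mGal
Bouguer slab correction = 0.04193 × 2.97 × 1471.5 = 183.25 mGal
Simple Bouguer anomaly = 267.759 − (183.25) = 84.509 mGal
Complete Bouguer anomaly = 84.509 + 1.69 = 86.199 mGal

86.2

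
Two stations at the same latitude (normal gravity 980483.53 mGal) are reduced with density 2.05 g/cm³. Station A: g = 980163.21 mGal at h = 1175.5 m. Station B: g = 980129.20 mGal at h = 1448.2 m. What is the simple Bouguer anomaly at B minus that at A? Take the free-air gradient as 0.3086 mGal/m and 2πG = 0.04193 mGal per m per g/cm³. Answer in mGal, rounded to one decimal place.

26.7

Δg_SB(A) = 980163.21 − 980483.53 + 0.3086×1175.5 − 0.04193×2.05×1175.5 = -58.60 mGal
Δg_SB(B) = 980129.20 − 980483.53 + 0.3086×1448.2 − 0.04193×2.05×1448.2 = -31.90 mGal
Difference = -31.90 − (-58.60) = 26.70 mGal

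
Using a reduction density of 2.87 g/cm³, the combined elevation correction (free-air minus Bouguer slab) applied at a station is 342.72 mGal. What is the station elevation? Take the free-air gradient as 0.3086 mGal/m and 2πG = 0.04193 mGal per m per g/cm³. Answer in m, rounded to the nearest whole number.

1820

Combined gradient = 0.3086 − 0.04193 × 2.87 = 0.1882609 mGal/m
h = 342.72 / 0.1882609 = 1820.45 m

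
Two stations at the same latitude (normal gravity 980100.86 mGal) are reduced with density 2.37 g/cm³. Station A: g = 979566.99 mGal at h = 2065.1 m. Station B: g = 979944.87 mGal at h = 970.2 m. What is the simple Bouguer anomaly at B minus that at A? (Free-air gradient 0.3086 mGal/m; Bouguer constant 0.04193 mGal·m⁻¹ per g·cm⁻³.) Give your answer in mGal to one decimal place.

Δg_SB(A) = 979566.99 − 980100.86 + 0.3086×2065.1 − 0.04193×2.37×2065.1 = -101.80 mGal
Δg_SB(B) = 979944.87 − 980100.86 + 0.3086×970.2 − 0.04193×2.37×970.2 = 47.00 mGal
Difference = 47.00 − (-101.80) = 148.80 mGal

148.8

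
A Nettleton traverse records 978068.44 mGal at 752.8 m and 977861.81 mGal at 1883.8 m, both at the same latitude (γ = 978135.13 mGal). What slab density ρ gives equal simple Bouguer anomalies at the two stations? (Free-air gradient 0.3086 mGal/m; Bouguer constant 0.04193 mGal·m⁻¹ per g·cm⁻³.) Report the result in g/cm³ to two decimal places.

Δg_obs = 977861.81 − 978068.44 = -206.63 mGal over Δh = 1883.8 − 752.8 = 1131.0 m
Equal Bouguer anomalies ⇒ Δg_obs + (0.3086 − 0.04193ρ)·Δh = 0
0.3086 − 0.04193ρ = −Δg_obs/Δh = 0.18270
ρ = (0.3086 − 0.18270) / 0.04193 = 3.00 g/cm³

3.00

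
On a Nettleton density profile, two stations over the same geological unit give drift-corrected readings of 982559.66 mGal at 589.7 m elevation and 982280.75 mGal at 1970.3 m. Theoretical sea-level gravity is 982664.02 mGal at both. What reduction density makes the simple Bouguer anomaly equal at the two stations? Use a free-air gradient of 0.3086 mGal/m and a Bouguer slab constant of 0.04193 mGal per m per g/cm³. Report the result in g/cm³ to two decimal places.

2.54

Δg_obs = 982280.75 − 982559.66 = -278.91 mGal over Δh = 1970.3 − 589.7 = 1380.6 m
Equal Bouguer anomalies ⇒ Δg_obs + (0.3086 − 0.04193ρ)·Δh = 0
0.3086 − 0.04193ρ = −Δg_obs/Δh = 0.20202
ρ = (0.3086 − 0.20202) / 0.04193 = 2.54 g/cm³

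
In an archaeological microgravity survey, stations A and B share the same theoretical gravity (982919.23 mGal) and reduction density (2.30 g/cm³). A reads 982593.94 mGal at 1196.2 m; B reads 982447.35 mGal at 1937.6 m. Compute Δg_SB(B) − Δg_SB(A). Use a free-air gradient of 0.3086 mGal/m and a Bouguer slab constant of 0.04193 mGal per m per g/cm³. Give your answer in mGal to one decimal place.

Δg_SB(A) = 982593.94 − 982919.23 + 0.3086×1196.2 − 0.04193×2.30×1196.2 = -71.50 mGal
Δg_SB(B) = 982447.35 − 982919.23 + 0.3086×1937.6 − 0.04193×2.30×1937.6 = -60.80 mGal
Difference = -60.80 − (-71.50) = 10.70 mGal

10.7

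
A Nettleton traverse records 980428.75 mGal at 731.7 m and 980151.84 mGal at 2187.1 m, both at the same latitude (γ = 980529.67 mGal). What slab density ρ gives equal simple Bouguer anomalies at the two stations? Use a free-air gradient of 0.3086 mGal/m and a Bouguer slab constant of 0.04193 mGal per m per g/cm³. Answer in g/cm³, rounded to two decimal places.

2.82

Δg_obs = 980151.84 − 980428.75 = -276.91 mGal over Δh = 2187.1 − 731.7 = 1455.4 m
Equal Bouguer anomalies ⇒ Δg_obs + (0.3086 − 0.04193ρ)·Δh = 0
0.3086 − 0.04193ρ = −Δg_obs/Δh = 0.19026
ρ = (0.3086 − 0.19026) / 0.04193 = 2.82 g/cm³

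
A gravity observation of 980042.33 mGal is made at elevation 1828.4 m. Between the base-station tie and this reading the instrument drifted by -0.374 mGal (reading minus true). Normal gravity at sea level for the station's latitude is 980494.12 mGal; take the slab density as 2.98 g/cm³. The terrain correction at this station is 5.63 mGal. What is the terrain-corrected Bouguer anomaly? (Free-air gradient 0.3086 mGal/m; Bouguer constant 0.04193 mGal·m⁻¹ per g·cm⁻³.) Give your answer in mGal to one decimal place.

Drift-corrected reading = 980042.33 − (-0.374) = 980042.704 mGal
Free-air correction = 0.3086 × 1828.4 = 564.24 mGal
Free-air anomaly = 980042.704 − 980494.12 + (564.24) = 112.824 mGal
Bouguer slab correction = 0.04193 × 2.98 × 1828.4 = 228.46 mGal
Simple Bouguer anomaly = 112.824 − (228.46) = -115.636 mGal
Complete Bouguer anomaly = -115.636 + 5.63 = -110.006 mGal

-110.0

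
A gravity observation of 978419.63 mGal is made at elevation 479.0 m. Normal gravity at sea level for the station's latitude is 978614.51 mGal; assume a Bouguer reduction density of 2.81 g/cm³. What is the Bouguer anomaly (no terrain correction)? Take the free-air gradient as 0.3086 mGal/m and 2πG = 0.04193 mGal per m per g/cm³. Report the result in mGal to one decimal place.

Free-air correction = 0.3086 × 479.0 = 147.82 mGal
Free-air anomaly = 978419.63 − 978614.51 + (147.82) = -47.06 mGal
Bouguer slab correction = 0.04193 × 2.81 × 479.0 = 56.44 mGal
Simple Bouguer anomaly = -47.06 − (56.44) = -103.50 mGal

-103.5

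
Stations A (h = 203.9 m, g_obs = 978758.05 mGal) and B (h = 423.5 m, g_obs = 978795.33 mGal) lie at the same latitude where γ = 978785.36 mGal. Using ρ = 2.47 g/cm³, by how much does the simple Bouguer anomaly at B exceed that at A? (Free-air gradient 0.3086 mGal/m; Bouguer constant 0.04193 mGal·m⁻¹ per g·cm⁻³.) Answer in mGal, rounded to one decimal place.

82.3

Δg_SB(A) = 978758.05 − 978785.36 + 0.3086×203.9 − 0.04193×2.47×203.9 = 14.50 mGal
Δg_SB(B) = 978795.33 − 978785.36 + 0.3086×423.5 − 0.04193×2.47×423.5 = 96.80 mGal
Difference = 96.80 − (14.50) = 82.30 mGal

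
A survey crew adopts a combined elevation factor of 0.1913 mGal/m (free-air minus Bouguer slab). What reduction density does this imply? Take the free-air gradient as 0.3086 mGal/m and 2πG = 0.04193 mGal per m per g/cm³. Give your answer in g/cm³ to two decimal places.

0.1913 = 0.3086 − 0.04193 × ρ
ρ = (0.3086 − 0.1913) / 0.04193 = 2.80 g/cm³

2.80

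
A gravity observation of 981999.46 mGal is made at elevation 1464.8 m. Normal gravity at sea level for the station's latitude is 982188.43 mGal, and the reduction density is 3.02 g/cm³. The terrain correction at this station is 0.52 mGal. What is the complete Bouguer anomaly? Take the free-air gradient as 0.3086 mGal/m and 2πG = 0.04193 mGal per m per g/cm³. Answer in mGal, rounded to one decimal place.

Free-air correction = 0.3086 × 1464.8 = 452.04 mGal
Free-air anomaly = 981999.46 − 982188.43 + (452.04) = 263.07 mGal
Bouguer slab correction = 0.04193 × 3.02 × 1464.8 = 185.49 mGal
Simple Bouguer anomaly = 263.07 − (185.49) = 77.58 mGal
Complete Bouguer anomaly = 77.58 + 0.52 = 78.10 mGal

78.1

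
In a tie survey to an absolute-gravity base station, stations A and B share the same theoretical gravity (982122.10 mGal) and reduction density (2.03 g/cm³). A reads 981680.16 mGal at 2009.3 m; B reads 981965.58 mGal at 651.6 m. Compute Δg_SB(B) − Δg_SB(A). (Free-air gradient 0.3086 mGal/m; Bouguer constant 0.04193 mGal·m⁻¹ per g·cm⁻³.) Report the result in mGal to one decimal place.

-18.0

Δg_SB(A) = 981680.16 − 982122.10 + 0.3086×2009.3 − 0.04193×2.03×2009.3 = 7.10 mGal
Δg_SB(B) = 981965.58 − 982122.10 + 0.3086×651.6 − 0.04193×2.03×651.6 = -10.90 mGal
Difference = -10.90 − (7.10) = -18.00 mGal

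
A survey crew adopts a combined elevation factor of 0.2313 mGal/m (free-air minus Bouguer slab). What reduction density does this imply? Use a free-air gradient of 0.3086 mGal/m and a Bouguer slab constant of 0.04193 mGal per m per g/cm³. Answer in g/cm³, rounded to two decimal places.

0.2313 = 0.3086 − 0.04193 × ρ
ρ = (0.3086 − 0.2313) / 0.04193 = 1.84 g/cm³

1.84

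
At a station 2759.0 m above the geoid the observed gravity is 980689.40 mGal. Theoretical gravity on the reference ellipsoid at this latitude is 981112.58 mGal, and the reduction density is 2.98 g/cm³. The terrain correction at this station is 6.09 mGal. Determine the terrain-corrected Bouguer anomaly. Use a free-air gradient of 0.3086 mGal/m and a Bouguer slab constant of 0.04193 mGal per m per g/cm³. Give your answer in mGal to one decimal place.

89.6

Free-air correction = 0.3086 × 2759.0 = 851.43 mGal
Free-air anomaly = 980689.40 − 981112.58 + (851.43) = 428.25 mGal
Bouguer slab correction = 0.04193 × 2.98 × 2759.0 = 344.74 mGal
Simple Bouguer anomaly = 428.25 − (344.74) = 83.51 mGal
Complete Bouguer anomaly = 83.51 + 6.09 = 89.60 mGal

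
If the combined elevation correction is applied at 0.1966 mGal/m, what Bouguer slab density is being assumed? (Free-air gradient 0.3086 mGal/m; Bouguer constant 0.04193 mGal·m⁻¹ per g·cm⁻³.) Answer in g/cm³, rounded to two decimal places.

2.67

0.1966 = 0.3086 − 0.04193 × ρ
ρ = (0.3086 − 0.1966) / 0.04193 = 2.67 g/cm³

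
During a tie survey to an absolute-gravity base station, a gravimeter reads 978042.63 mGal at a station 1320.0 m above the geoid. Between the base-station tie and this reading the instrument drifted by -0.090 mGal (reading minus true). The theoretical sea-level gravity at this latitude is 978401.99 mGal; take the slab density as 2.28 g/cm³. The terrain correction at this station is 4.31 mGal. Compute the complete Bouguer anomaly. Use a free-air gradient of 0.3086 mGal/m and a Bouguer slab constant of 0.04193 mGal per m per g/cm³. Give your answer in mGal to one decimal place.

Drift-corrected reading = 978042.63 − (-0.090) = 978042.720 mGal
Free-air correction = 0.3086 × 1320.0 = 407.35 mGal
Free-air anomaly = 978042.720 − 978401.99 + (407.35) = 48.080 mGal
Bouguer slab correction = 0.04193 × 2.28 × 1320.0 = 126.19 mGal
Simple Bouguer anomaly = 48.080 − (126.19) = -78.110 mGal
Complete Bouguer anomaly = -78.110 + 4.31 = -73.800 mGal

-73.8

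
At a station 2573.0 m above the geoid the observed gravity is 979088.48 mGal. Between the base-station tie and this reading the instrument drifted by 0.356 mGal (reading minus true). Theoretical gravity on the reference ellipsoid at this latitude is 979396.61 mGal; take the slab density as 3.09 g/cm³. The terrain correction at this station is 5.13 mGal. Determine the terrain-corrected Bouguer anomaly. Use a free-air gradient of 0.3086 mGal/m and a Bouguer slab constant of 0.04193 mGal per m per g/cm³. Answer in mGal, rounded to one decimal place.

Drift-corrected reading = 979088.48 − (0.356) = 979088.124 mGal
Free-air correction = 0.3086 × 2573.0 = 794.03 mGal
Free-air anomaly = 979088.124 − 979396.61 + (794.03) = 485.544 mGal
Bouguer slab correction = 0.04193 × 3.09 × 2573.0 = 333.37 mGal
Simple Bouguer anomaly = 485.544 − (333.37) = 152.174 mGal
Complete Bouguer anomaly = 152.174 + 5.13 = 157.304 mGal

157.3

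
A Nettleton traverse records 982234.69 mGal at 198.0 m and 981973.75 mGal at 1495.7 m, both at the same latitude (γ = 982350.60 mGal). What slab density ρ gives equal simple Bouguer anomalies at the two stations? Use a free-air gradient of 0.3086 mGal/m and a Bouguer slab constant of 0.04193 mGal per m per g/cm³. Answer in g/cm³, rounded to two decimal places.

2.56

Δg_obs = 981973.75 − 982234.69 = -260.94 mGal over Δh = 1495.7 − 198.0 = 1297.7 m
Equal Bouguer anomalies ⇒ Δg_obs + (0.3086 − 0.04193ρ)·Δh = 0
0.3086 − 0.04193ρ = −Δg_obs/Δh = 0.20108
ρ = (0.3086 − 0.20108) / 0.04193 = 2.56 g/cm³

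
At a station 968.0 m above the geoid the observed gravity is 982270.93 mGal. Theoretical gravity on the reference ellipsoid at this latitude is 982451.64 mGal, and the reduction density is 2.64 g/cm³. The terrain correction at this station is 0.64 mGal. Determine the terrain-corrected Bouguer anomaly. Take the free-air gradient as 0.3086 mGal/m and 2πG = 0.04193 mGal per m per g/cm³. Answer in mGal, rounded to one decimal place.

11.5

Free-air correction = 0.3086 × 968.0 = 298.72 mGal
Free-air anomaly = 982270.93 − 982451.64 + (298.72) = 118.01 mGal
Bouguer slab correction = 0.04193 × 2.64 × 968.0 = 107.15 mGal
Simple Bouguer anomaly = 118.01 − (107.15) = 10.86 mGal
Complete Bouguer anomaly = 10.86 + 0.64 = 11.50 mGal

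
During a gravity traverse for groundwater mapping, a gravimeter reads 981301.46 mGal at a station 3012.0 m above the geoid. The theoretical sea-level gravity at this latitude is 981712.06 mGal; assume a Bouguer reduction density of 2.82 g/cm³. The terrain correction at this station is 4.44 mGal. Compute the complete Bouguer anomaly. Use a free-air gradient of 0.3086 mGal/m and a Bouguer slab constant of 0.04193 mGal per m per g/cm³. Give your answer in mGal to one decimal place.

167.2

Free-air correction = 0.3086 × 3012.0 = 929.50 mGal
Free-air anomaly = 981301.46 − 981712.06 + (929.50) = 518.90 mGal
Bouguer slab correction = 0.04193 × 2.82 × 3012.0 = 356.15 mGal
Simple Bouguer anomaly = 518.90 − (356.15) = 162.75 mGal
Complete Bouguer anomaly = 162.75 + 4.44 = 167.19 mGal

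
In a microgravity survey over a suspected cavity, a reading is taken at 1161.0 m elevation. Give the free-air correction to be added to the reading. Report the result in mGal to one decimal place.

358.3

Free-air correction = 0.3086 × 1161.0 = 358.3 mGal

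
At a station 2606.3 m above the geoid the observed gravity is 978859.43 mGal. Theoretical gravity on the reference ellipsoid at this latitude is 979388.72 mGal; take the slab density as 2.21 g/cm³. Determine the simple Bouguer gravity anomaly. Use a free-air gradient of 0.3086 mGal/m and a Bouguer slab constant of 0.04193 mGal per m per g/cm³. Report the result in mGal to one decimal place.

Free-air correction = 0.3086 × 2606.3 = 804.30 mGal
Free-air anomaly = 978859.43 − 979388.72 + (804.30) = 275.01 mGal
Bouguer slab correction = 0.04193 × 2.21 × 2606.3 = 241.51 mGal
Simple Bouguer anomaly = 275.01 − (241.51) = 33.50 mGal

33.5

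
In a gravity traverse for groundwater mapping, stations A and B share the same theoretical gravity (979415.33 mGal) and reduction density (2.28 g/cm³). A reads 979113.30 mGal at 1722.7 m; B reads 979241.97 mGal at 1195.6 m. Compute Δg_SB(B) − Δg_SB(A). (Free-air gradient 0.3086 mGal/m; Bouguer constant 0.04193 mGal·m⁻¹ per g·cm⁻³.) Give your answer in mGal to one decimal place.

Δg_SB(A) = 979113.30 − 979415.33 + 0.3086×1722.7 − 0.04193×2.28×1722.7 = 64.90 mGal
Δg_SB(B) = 979241.97 − 979415.33 + 0.3086×1195.6 − 0.04193×2.28×1195.6 = 81.30 mGal
Difference = 81.30 − (64.90) = 16.40 mGal

16.4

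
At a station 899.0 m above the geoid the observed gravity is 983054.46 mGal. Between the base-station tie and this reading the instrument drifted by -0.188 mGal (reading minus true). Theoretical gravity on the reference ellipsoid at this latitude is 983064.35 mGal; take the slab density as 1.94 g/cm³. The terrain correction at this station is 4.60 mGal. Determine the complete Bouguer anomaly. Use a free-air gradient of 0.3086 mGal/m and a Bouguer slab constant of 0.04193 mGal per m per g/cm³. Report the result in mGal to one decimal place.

199.2

Drift-corrected reading = 983054.46 − (-0.188) = 983054.648 mGal
Free-air correction = 0.3086 × 899.0 = 277.43 mGal
Free-air anomaly = 983054.648 − 983064.35 + (277.43) = 267.728 mGal
Bouguer slab correction = 0.04193 × 1.94 × 899.0 = 73.13 mGal
Simple Bouguer anomaly = 267.728 − (73.13) = 194.598 mGal
Complete Bouguer anomaly = 194.598 + 4.60 = 199.198 mGal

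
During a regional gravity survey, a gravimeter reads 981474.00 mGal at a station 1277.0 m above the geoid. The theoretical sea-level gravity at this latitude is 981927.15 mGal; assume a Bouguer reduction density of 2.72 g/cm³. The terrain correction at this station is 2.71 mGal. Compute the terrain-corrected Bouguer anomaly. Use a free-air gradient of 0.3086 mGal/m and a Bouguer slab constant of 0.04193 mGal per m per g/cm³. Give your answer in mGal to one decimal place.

Free-air correction = 0.3086 × 1277.0 = 394.08 mGal
Free-air anomaly = 981474.00 − 981927.15 + (394.08) = -59.07 mGal
Bouguer slab correction = 0.04193 × 2.72 × 1277.0 = 145.64 mGal
Simple Bouguer anomaly = -59.07 − (145.64) = -204.71 mGal
Complete Bouguer anomaly = -204.71 + 2.71 = -202.00 mGal

-202.0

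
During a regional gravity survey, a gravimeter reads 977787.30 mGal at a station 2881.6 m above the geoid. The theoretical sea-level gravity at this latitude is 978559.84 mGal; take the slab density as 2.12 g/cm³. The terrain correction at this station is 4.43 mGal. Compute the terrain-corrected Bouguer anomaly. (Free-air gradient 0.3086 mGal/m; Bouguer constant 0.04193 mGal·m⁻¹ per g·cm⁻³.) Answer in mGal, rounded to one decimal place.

-135.0

Free-air correction = 0.3086 × 2881.6 = 889.26 mGal
Free-air anomaly = 977787.30 − 978559.84 + (889.26) = 116.72 mGal
Bouguer slab correction = 0.04193 × 2.12 × 2881.6 = 256.15 mGal
Simple Bouguer anomaly = 116.72 − (256.15) = -139.43 mGal
Complete Bouguer anomaly = -139.43 + 4.43 = -135.00 mGal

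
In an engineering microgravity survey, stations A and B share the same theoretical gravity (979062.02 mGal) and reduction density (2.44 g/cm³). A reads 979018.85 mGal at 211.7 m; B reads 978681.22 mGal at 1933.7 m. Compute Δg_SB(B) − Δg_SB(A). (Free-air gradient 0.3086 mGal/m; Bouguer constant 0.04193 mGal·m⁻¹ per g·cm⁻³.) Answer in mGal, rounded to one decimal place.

17.6

Δg_SB(A) = 979018.85 − 979062.02 + 0.3086×211.7 − 0.04193×2.44×211.7 = 0.50 mGal
Δg_SB(B) = 978681.22 − 979062.02 + 0.3086×1933.7 − 0.04193×2.44×1933.7 = 18.10 mGal
Difference = 18.10 − (0.50) = 17.60 mGal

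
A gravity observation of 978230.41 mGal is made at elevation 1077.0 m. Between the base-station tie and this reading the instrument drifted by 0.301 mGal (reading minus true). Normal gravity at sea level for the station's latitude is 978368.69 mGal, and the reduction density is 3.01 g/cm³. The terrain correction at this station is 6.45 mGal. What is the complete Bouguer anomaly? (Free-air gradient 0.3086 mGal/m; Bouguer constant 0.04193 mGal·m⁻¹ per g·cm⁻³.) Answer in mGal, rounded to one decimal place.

64.3

Drift-corrected reading = 978230.41 − (0.301) = 978230.109 mGal
Free-air correction = 0.3086 × 1077.0 = 332.36 mGal
Free-air anomaly = 978230.109 − 978368.69 + (332.36) = 193.779 mGal
Bouguer slab correction = 0.04193 × 3.01 × 1077.0 = 135.93 mGal
Simple Bouguer anomaly = 193.779 − (135.93) = 57.849 mGal
Complete Bouguer anomaly = 57.849 + 6.45 = 64.299 mGal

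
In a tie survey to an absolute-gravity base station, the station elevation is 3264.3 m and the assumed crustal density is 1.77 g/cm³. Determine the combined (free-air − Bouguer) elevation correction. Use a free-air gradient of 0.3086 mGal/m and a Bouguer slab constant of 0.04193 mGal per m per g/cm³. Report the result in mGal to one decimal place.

Combined gradient = 0.3086 − 0.04193 × 1.77 = 0.2343839 mGal/m
Combined elevation correction = 0.2343839 × 3264.3 = 765.1 mGal

765.1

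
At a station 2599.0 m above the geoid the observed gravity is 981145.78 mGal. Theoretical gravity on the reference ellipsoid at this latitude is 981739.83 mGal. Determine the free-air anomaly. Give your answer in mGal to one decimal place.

208.0

Free-air correction = 0.3086 × 2599.0 = 802.05 mGal
Free-air anomaly = 981145.78 − 981739.83 + (802.05) = 208.00 mGal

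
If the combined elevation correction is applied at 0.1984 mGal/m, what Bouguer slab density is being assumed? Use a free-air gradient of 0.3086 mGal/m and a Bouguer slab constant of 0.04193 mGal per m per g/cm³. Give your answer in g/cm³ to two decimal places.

2.63

0.1984 = 0.3086 − 0.04193 × ρ
ρ = (0.3086 − 0.1984) / 0.04193 = 2.63 g/cm³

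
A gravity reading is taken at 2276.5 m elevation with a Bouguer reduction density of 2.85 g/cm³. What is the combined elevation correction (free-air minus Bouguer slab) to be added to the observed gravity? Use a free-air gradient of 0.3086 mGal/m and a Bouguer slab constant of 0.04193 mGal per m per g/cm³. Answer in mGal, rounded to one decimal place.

Combined gradient = 0.3086 − 0.04193 × 2.85 = 0.1890995 mGal/m
Combined elevation correction = 0.1890995 × 2276.5 = 430.5 mGal

430.5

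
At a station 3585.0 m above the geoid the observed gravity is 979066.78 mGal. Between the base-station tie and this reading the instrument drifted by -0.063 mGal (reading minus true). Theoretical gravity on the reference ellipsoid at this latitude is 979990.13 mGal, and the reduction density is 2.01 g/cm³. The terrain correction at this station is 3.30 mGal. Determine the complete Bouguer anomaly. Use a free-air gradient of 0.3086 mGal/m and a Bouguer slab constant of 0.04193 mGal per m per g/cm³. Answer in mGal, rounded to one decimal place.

Drift-corrected reading = 979066.78 − (-0.063) = 979066.843 mGal
Free-air correction = 0.3086 × 3585.0 = 1106.33 mGal
Free-air anomaly = 979066.843 − 979990.13 + (1106.33) = 183.043 mGal
Bouguer slab correction = 0.04193 × 2.01 × 3585.0 = 302.14 mGal
Simple Bouguer anomaly = 183.043 − (302.14) = -119.097 mGal
Complete Bouguer anomaly = -119.097 + 3.30 = -115.797 mGal

-115.8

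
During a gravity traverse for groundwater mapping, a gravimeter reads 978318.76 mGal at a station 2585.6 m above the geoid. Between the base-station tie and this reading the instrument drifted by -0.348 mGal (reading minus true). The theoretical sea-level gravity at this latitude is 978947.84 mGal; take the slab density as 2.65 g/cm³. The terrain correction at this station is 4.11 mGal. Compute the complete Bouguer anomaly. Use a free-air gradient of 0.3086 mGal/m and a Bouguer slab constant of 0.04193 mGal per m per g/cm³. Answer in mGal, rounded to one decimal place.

Drift-corrected reading = 978318.76 − (-0.348) = 978319.108 mGal
Free-air correction = 0.3086 × 2585.6 = 797.92 mGal
Free-air anomaly = 978319.108 − 978947.84 + (797.92) = 169.188 mGal
Bouguer slab correction = 0.04193 × 2.65 × 2585.6 = 287.30 mGal
Simple Bouguer anomaly = 169.188 − (287.30) = -118.112 mGal
Complete Bouguer anomaly = -118.112 + 4.11 = -114.002 mGal

-114.0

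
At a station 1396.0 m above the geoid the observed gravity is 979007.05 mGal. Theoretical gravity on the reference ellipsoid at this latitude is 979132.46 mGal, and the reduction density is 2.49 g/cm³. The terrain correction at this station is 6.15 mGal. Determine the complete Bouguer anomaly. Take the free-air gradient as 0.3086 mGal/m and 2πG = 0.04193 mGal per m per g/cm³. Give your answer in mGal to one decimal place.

165.8

Free-air correction = 0.3086 × 1396.0 = 430.81 mGal
Free-air anomaly = 979007.05 − 979132.46 + (430.81) = 305.40 mGal
Bouguer slab correction = 0.04193 × 2.49 × 1396.0 = 145.75 mGal
Simple Bouguer anomaly = 305.40 − (145.75) = 159.65 mGal
Complete Bouguer anomaly = 159.65 + 6.15 = 165.80 mGal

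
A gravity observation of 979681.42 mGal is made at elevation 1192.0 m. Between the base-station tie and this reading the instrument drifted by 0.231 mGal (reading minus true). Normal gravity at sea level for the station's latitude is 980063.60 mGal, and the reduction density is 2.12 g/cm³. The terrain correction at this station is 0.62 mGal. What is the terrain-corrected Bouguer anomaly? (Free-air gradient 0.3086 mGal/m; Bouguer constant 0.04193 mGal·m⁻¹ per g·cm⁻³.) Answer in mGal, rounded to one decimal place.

-119.9

Drift-corrected reading = 979681.42 − (0.231) = 979681.189 mGal
Free-air correction = 0.3086 × 1192.0 = 367.85 mGal
Free-air anomaly = 979681.189 − 980063.60 + (367.85) = -14.561 mGal
Bouguer slab correction = 0.04193 × 2.12 × 1192.0 = 105.96 mGal
Simple Bouguer anomaly = -14.561 − (105.96) = -120.521 mGal
Complete Bouguer anomaly = -120.521 + 0.62 = -119.901 mGal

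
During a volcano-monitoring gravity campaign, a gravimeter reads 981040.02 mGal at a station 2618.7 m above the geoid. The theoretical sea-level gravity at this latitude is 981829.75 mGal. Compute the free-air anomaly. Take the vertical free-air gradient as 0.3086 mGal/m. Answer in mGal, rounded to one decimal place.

Free-air correction = 0.3086 × 2618.7 = 808.13 mGal
Free-air anomaly = 981040.02 − 981829.75 + (808.13) = 18.40 mGal

18.4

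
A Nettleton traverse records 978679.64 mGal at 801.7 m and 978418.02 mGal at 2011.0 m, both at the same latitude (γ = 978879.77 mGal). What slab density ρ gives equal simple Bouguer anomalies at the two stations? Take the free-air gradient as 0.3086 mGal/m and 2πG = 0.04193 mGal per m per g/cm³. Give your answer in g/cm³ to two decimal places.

Δg_obs = 978418.02 − 978679.64 = -261.62 mGal over Δh = 2011.0 − 801.7 = 1209.3 m
Equal Bouguer anomalies ⇒ Δg_obs + (0.3086 − 0.04193ρ)·Δh = 0
0.3086 − 0.04193ρ = −Δg_obs/Δh = 0.21634
ρ = (0.3086 − 0.21634) / 0.04193 = 2.20 g/cm³

2.20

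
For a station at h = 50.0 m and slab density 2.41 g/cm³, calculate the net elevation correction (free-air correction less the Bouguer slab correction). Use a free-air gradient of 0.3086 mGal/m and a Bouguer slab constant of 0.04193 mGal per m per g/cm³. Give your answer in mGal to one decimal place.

Combined gradient = 0.3086 − 0.04193 × 2.41 = 0.2075487 mGal/m
Combined elevation correction = 0.2075487 × 50.0 = 10.4 mGal

10.4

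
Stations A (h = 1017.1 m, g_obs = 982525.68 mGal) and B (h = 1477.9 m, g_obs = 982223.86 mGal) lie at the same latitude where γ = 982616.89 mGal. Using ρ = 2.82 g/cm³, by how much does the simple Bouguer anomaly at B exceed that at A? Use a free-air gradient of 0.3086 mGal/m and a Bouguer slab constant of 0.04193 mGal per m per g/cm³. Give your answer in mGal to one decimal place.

-214.1

Δg_SB(A) = 982525.68 − 982616.89 + 0.3086×1017.1 − 0.04193×2.82×1017.1 = 102.40 mGal
Δg_SB(B) = 982223.86 − 982616.89 + 0.3086×1477.9 − 0.04193×2.82×1477.9 = -111.70 mGal
Difference = -111.70 − (102.40) = -214.10 mGal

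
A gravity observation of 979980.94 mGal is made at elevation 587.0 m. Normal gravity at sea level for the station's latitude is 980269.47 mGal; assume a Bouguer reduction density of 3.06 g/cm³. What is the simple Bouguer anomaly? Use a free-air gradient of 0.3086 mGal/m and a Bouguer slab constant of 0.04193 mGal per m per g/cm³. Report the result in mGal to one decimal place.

-182.7

Free-air correction = 0.3086 × 587.0 = 181.15 mGal
Free-air anomaly = 979980.94 − 980269.47 + (181.15) = -107.38 mGal
Bouguer slab correction = 0.04193 × 3.06 × 587.0 = 75.32 mGal
Simple Bouguer anomaly = -107.38 − (75.32) = -182.70 mGal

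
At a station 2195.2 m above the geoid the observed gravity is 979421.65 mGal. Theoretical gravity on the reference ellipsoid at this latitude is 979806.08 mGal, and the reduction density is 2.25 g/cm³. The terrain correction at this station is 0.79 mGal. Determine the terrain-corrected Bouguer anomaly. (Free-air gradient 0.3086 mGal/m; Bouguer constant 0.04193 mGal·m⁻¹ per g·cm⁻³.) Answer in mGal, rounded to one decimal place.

Free-air correction = 0.3086 × 2195.2 = 677.44 mGal
Free-air anomaly = 979421.65 − 979806.08 + (677.44) = 293.01 mGal
Bouguer slab correction = 0.04193 × 2.25 × 2195.2 = 207.10 mGal
Simple Bouguer anomaly = 293.01 − (207.10) = 85.91 mGal
Complete Bouguer anomaly = 85.91 + 0.79 = 86.70 mGal

86.7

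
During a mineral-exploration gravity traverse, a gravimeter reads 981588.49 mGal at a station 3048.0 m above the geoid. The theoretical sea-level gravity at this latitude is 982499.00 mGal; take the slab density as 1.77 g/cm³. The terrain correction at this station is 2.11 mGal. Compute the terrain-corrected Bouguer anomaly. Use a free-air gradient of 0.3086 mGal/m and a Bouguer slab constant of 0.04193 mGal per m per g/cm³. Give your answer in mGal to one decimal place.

-194.0

Free-air correction = 0.3086 × 3048.0 = 940.61 mGal
Free-air anomaly = 981588.49 − 982499.00 + (940.61) = 30.10 mGal
Bouguer slab correction = 0.04193 × 1.77 × 3048.0 = 226.21 mGal
Simple Bouguer anomaly = 30.10 − (226.21) = -196.11 mGal
Complete Bouguer anomaly = -196.11 + 2.11 = -194.00 mGal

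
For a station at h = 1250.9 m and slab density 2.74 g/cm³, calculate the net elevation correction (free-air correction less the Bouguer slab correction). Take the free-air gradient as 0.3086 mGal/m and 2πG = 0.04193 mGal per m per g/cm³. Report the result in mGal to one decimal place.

242.3

Combined gradient = 0.3086 − 0.04193 × 2.74 = 0.1937118 mGal/m
Combined elevation correction = 0.1937118 × 1250.9 = 242.3 mGal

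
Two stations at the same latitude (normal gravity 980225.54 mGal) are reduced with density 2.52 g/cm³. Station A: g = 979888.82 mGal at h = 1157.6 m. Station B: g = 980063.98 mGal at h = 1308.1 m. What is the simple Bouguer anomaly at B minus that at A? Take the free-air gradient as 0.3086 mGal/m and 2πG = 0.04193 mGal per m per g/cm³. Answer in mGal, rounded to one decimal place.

205.7

Δg_SB(A) = 979888.82 − 980225.54 + 0.3086×1157.6 − 0.04193×2.52×1157.6 = -101.80 mGal
Δg_SB(B) = 980063.98 − 980225.54 + 0.3086×1308.1 − 0.04193×2.52×1308.1 = 103.90 mGal
Difference = 103.90 − (-101.80) = 205.70 mGal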